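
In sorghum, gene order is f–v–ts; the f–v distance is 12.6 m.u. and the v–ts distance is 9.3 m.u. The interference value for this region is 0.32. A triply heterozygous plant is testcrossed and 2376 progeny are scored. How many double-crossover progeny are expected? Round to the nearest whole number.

Map distances give recombination frequencies of 0.126 and 0.093 for the two intervals.
With interference 0.32 (so coincidence = 0.68), expected double-crossover frequency = 0.126 × 0.093 × 0.68 = 0.00797.
Expected number = 0.00797 × 2376 = 18.93 ≈ 19.

19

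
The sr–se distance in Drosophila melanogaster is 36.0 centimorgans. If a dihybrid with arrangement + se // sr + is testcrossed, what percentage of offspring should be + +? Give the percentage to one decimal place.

A map distance of 36.0 centimorgans corresponds to a recombination frequency of 0.360.
The F1 is + se / sr +, so + + is a recombinant gamete class with expected frequency r/2 = 0.360/2 = 0.1800.
That is 0.1800 = 18.0% of the progeny.

18.0%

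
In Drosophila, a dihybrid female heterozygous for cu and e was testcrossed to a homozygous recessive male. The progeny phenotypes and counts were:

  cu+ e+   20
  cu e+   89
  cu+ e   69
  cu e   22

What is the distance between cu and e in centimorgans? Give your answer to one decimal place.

21.0 centimorgans

The two most frequent classes, cu+ e (69) and cu e+ (89), are the parental types, so the F1 was cu+ e / cu e+.
The recombinant classes are cu+ e+ and cu e: 20 + 22 = 42.
Recombination frequency = 42/200 = 0.2100 ≈ 21.0%, i.e. 21.0 centimorgans.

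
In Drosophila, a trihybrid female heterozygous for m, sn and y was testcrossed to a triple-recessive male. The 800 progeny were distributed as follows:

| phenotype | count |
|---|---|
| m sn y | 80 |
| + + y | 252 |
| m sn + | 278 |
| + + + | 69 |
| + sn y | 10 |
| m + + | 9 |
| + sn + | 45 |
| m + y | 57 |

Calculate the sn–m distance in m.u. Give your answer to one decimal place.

The two most frequent reciprocal classes, + + y and m sn +, are the parental types, so the F1 was + + y / m sn +.
The two rarest classes, + sn y and m + +, are the double crossovers. Comparing them with the parentals, only the sn allele has switched, so sn is the middle locus and the order is m – sn – y.
Crossovers in the m–sn interval produce the single-crossover classes m + y and + sn + (57 + 45 = 102) plus the double crossovers (19).
RF(m–sn) = (102 + 19) / 800 = 121/800 = 0.1512 → 15.1 m.u.

15.1 m.u.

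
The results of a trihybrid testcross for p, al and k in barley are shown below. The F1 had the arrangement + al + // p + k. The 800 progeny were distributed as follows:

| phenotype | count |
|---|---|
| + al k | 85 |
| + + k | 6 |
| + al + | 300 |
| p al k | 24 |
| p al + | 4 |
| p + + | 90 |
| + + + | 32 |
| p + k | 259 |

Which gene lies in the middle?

The two rarest classes, p al + and + + k, are the double crossovers. Comparing them with the parentals, only the p allele has switched, so p is the middle locus and the order is al – p – k.

p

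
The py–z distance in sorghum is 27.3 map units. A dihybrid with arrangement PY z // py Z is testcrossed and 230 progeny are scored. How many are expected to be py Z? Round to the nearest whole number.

A map distance of 27.3 map units corresponds to a recombination frequency of 0.273.
The F1 is PY z / py Z, so py Z is a parental gamete class with expected frequency (1 − r)/2 = 0.727/2 = 0.3635.
Expected number = 0.3635 × 230 = 83.61 ≈ 84.

84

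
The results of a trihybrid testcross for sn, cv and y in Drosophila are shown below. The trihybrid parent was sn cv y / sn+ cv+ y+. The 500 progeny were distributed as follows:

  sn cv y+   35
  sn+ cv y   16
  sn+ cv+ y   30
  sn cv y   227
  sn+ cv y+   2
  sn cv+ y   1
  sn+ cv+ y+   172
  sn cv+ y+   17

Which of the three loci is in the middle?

cv

The two rarest classes, sn cv+ y and sn+ cv y+, are the double crossovers. Comparing them with the parentals, only the cv allele has switched, so cv is the middle locus and the order is y – cv – sn.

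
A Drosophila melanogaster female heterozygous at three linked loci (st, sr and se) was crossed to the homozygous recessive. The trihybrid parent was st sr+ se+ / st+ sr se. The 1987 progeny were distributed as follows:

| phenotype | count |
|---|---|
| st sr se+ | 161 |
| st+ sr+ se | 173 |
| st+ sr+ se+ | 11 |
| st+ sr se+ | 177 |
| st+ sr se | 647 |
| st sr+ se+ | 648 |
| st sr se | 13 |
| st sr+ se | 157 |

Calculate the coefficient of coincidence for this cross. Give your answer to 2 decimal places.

0.37

The two rarest classes, st+ sr+ se+ and st sr se, are the double crossovers. Comparing them with the parentals, only the st allele has switched, so st is the middle locus and the order is se – st – sr.
se–st: (334 + 24)/1987 = 0.1802; st–sr: (334 + 24)/1987 = 0.1802.
Expected DCO frequency = 0.1802 × 0.1802 ≈ 0.03247; observed = 24/1987 ≈ 0.01208.
Coefficient of coincidence = 0.01208/0.03247 ≈ 0.37.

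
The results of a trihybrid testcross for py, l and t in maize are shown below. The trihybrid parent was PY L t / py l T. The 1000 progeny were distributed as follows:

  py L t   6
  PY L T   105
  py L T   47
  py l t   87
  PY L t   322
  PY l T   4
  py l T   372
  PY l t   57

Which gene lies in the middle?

The two rarest classes, py L t and PY l T, are the double crossovers. Comparing them with the parentals, only the py allele has switched, so py is the middle locus and the order is t – py – l.

py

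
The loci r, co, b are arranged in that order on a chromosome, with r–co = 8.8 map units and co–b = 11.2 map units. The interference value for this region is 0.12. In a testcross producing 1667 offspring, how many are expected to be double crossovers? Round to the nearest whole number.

Map distances give recombination frequencies of 0.088 and 0.112 for the two intervals.
With interference 0.12 (so coincidence = 0.88), expected double-crossover frequency = 0.088 × 0.112 × 0.88 = 0.00867.
Expected number = 0.00867 × 1667 = 14.46 ≈ 14.

14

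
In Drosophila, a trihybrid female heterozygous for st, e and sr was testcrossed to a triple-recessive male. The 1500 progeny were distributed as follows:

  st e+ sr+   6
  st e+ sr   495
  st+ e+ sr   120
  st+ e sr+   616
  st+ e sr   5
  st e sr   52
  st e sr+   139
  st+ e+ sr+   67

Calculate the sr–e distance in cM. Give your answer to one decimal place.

The two most frequent reciprocal classes, st e+ sr and st+ e sr+, are the parental types, so the F1 was st e+ sr / st+ e sr+.
The two rarest classes, st e+ sr+ and st+ e sr, are the double crossovers. Comparing them with the parentals, only the sr allele has switched, so sr is the middle locus and the order is e – sr – st.
Crossovers in the e–sr interval produce the single-crossover classes st e sr and st+ e+ sr+ (52 + 67 = 119) plus the double crossovers (11).
RF(e–sr) = (119 + 11) / 1500 = 130/1500 = 0.0867 → 8.7 cM.

8.7 cM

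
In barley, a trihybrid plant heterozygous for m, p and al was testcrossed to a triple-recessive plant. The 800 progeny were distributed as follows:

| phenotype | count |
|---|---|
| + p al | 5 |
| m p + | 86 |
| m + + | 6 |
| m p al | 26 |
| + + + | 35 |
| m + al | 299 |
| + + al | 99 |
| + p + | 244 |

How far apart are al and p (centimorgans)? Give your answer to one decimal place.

9.0 centimorgans

The two most frequent reciprocal classes, + p + and m + al, are the parental types, so the F1 was + p + / m + al.
The two rarest classes, + p al and m + +, are the double crossovers. Comparing them with the parentals, only the al allele has switched, so al is the middle locus and the order is m – al – p.
Crossovers in the al–p interval produce the single-crossover classes + + + and m p al (35 + 26 = 61) plus the double crossovers (11).
RF(al–p) = (61 + 11) / 800 = 72/800 = 0.0900 → 9.0 centimorgans.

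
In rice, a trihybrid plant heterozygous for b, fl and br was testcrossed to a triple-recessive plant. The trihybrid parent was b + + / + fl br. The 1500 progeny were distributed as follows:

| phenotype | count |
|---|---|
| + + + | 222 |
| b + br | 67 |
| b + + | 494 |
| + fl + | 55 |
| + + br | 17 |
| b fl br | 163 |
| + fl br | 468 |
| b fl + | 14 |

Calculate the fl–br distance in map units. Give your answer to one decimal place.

10.2 map units

The two rarest classes, b fl + and + + br, are the double crossovers. Comparing them with the parentals, only the fl allele has switched, so fl is the middle locus and the order is b – fl – br.
Crossovers in the fl–br interval produce the single-crossover classes b + br and + fl + (67 + 55 = 122) plus the double crossovers (31).
RF(fl–br) = (122 + 31) / 1500 = 153/1500 = 0.1020 → 10.2 map units.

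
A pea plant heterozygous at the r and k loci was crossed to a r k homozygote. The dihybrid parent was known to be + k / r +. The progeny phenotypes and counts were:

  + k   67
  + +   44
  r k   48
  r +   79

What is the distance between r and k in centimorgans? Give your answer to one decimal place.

The recombinant classes are + + and r k: 44 + 48 = 92.
Recombination frequency = 92/238 = 0.3866 ≈ 38.7%, i.e. 38.7 centimorgans.

38.7 centimorgans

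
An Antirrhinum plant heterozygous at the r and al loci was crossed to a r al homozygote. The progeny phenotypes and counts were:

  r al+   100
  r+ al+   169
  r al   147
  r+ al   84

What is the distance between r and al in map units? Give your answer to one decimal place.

The two most frequent classes, r+ al+ (169) and r al (147), are the parental types, so the F1 was r+ al+ / r al.
The recombinant classes are r+ al and r al+: 84 + 100 = 184.
Recombination frequency = 184/500 = 0.3680 ≈ 36.8%, i.e. 36.8 map units.

36.8 map units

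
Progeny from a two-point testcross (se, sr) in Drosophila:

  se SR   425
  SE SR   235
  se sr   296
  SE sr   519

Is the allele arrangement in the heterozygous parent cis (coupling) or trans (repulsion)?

The two most frequent classes are SE sr (519) and se SR (425); these are the parental (non-recombinant) types.
So the F1 carried SE sr on one chromosome and se SR on the other — the recessive alleles are on opposite chromosomes (trans / repulsion).

trans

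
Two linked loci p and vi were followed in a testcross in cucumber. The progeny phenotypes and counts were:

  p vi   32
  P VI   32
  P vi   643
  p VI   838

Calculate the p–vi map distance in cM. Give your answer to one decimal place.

4.1 cM

The two most frequent classes, P vi (643) and p VI (838), are the parental types, so the F1 was P vi / p VI.
The recombinant classes are P VI and p vi: 32 + 32 = 64.
Recombination frequency = 64/1545 = 0.0414 ≈ 4.1%, i.e. 4.1 cM.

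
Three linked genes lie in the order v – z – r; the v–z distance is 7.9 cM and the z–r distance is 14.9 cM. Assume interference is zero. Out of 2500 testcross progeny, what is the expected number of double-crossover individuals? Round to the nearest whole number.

Map distances give recombination frequencies of 0.079 and 0.149 for the two intervals.
With no interference, expected double-crossover frequency = 0.079 × 0.149 = 0.01177.
Expected number = 0.01177 × 2500 = 29.43 ≈ 29.

29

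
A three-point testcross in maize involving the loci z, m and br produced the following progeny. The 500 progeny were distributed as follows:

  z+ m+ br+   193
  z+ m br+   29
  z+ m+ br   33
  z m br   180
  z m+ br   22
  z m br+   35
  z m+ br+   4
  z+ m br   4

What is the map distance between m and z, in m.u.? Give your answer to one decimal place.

11.8 m.u.

The two most frequent reciprocal classes, z m br and z+ m+ br+, are the parental types, so the F1 was z m br / z+ m+ br+.
The two rarest classes, z+ m br and z m+ br+, are the double crossovers. Comparing them with the parentals, only the z allele has switched, so z is the middle locus and the order is br – z – m.
Crossovers in the z–m interval produce the single-crossover classes z m+ br and z+ m br+ (22 + 29 = 51) plus the double crossovers (8).
RF(z–m) = (51 + 8) / 500 = 59/500 = 0.1180 → 11.8 m.u.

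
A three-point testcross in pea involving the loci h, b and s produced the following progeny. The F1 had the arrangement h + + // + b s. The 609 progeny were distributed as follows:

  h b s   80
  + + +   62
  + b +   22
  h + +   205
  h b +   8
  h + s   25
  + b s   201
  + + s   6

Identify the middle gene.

The two rarest classes, h b + and + + s, are the double crossovers. Comparing them with the parentals, only the b allele has switched, so b is the middle locus and the order is h – b – s.

b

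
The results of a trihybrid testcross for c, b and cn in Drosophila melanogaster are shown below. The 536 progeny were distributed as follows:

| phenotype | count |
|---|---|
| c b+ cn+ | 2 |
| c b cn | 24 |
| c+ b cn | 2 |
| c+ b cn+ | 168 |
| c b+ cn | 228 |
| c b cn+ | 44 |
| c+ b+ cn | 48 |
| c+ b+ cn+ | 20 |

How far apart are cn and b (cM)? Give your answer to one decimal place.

9.0 cM

The two most frequent reciprocal classes, c+ b cn+ and c b+ cn, are the parental types, so the F1 was c+ b cn+ / c b+ cn.
The two rarest classes, c+ b cn and c b+ cn+, are the double crossovers. Comparing them with the parentals, only the cn allele has switched, so cn is the middle locus and the order is b – cn – c.
Crossovers in the b–cn interval produce the single-crossover classes c+ b+ cn+ and c b cn (20 + 24 = 44) plus the double crossovers (4).
RF(b–cn) = (44 + 4) / 536 = 48/536 = 0.0896 → 9.0 cM.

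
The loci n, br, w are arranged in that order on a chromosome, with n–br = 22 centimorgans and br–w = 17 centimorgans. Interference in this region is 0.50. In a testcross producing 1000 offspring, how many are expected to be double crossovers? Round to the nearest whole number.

Map distances give recombination frequencies of 0.220 and 0.170 for the two intervals.
With interference 0.50 (so coincidence = 0.50), expected double-crossover frequency = 0.220 × 0.170 × 0.50 = 0.01870.
Expected number = 0.01870 × 1000 = 18.70 ≈ 19.

19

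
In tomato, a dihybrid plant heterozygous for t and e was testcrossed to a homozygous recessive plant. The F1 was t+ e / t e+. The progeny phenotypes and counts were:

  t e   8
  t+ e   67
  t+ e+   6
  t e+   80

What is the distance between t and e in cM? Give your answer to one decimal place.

The recombinant classes are t+ e+ and t e: 6 + 8 = 14.
Recombination frequency = 14/161 = 0.0870 ≈ 8.7%, i.e. 8.7 cM.

8.7 cM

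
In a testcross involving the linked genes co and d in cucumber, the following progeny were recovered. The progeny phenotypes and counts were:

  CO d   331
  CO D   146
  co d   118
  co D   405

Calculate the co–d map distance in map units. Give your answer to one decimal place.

26.4 map units

The two most frequent classes, CO d (331) and co D (405), are the parental types, so the F1 was CO d / co D.
The recombinant classes are CO D and co d: 146 + 118 = 264.
Recombination frequency = 264/1000 = 0.2640 ≈ 26.4%, i.e. 26.4 map units.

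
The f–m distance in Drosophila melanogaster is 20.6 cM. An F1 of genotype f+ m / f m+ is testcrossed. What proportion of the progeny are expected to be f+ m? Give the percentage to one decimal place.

39.7%

A map distance of 20.6 cM corresponds to a recombination frequency of 0.206.
The F1 is f+ m / f m+, so f+ m is a parental gamete class with expected frequency (1 − r)/2 = 0.794/2 = 0.3970.
That is 0.3970 = 39.7% of the progeny.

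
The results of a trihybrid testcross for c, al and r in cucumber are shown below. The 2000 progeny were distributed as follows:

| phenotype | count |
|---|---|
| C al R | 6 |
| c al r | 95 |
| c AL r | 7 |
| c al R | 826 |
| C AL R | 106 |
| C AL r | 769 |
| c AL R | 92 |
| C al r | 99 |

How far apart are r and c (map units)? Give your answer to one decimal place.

10.7 map units

The two most frequent reciprocal classes, c al R and C AL r, are the parental types, so the F1 was c al R / C AL r.
The two rarest classes, C al R and c AL r, are the double crossovers. Comparing them with the parentals, only the c allele has switched, so c is the middle locus and the order is al – c – r.
Crossovers in the c–r interval produce the single-crossover classes c al r and C AL R (95 + 106 = 201) plus the double crossovers (13).
RF(c–r) = (201 + 13) / 2000 = 214/2000 = 0.1070 → 10.7 map units.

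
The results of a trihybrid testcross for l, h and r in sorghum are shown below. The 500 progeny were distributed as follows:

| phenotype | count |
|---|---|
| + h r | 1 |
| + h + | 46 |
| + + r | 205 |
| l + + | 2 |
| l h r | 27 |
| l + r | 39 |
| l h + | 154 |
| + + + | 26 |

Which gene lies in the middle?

h

The two most frequent reciprocal classes, l h + and + + r, are the parental types, so the F1 was l h + / + + r.
The two rarest classes, l + + and + h r, are the double crossovers. Comparing them with the parentals, only the h allele has switched, so h is the middle locus and the order is l – h – r.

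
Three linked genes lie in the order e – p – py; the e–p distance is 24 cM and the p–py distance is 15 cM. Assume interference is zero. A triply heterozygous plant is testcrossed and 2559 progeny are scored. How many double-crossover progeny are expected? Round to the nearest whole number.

92

Map distances give recombination frequencies of 0.240 and 0.150 for the two intervals.
With no interference, expected double-crossover frequency = 0.240 × 0.150 = 0.03600.
Expected number = 0.03600 × 2559 = 92.12 ≈ 92.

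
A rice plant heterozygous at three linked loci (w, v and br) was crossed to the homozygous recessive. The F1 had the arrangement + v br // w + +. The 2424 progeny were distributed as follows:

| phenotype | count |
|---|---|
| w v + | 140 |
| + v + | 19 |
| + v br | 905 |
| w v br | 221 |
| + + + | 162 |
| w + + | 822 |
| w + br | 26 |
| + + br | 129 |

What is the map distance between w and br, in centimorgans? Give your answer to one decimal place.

The two rarest classes, + v + and w + br, are the double crossovers. Comparing them with the parentals, only the br allele has switched, so br is the middle locus and the order is v – br – w.
Crossovers in the br–w interval produce the single-crossover classes w v br and + + + (221 + 162 = 383) plus the double crossovers (45).
RF(br–w) = (383 + 45) / 2424 = 428/2424 = 0.1766 → 17.7 centimorgans.

17.7 centimorgans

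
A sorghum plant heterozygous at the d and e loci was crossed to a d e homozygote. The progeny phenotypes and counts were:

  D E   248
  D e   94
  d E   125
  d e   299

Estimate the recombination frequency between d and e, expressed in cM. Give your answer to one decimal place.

28.6 cM

The two most frequent classes, D E (248) and d e (299), are the parental types, so the F1 was D E / d e.
The recombinant classes are D e and d E: 94 + 125 = 219.
Recombination frequency = 219/766 = 0.2859 ≈ 28.6%, i.e. 28.6 cM.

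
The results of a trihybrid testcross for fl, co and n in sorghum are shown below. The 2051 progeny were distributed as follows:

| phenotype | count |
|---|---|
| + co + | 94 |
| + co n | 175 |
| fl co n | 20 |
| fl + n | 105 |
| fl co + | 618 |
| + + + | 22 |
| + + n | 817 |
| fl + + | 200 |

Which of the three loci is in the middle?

The two most frequent reciprocal classes, + + n and fl co +, are the parental types, so the F1 was + + n / fl co +.
The two rarest classes, + + + and fl co n, are the double crossovers. Comparing them with the parentals, only the n allele has switched, so n is the middle locus and the order is fl – n – co.

n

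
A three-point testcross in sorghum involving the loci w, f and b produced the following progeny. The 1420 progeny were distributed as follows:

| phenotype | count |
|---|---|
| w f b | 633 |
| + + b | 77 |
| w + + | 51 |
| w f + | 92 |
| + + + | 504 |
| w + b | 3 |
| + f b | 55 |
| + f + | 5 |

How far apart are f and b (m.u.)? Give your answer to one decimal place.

The two most frequent reciprocal classes, + + + and w f b, are the parental types, so the F1 was + + + / w f b.
The two rarest classes, + f + and w + b, are the double crossovers. Comparing them with the parentals, only the f allele has switched, so f is the middle locus and the order is w – f – b.
Crossovers in the f–b interval produce the single-crossover classes + + b and w f + (77 + 92 = 169) plus the double crossovers (8).
RF(f–b) = (169 + 8) / 1420 = 177/1420 = 0.1246 → 12.5 m.u.

12.5 m.u.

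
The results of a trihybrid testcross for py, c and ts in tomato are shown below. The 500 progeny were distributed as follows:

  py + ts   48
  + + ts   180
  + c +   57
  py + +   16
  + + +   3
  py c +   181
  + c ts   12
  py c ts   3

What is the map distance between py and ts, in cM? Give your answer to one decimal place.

The two most frequent reciprocal classes, py c + and + + ts, are the parental types, so the F1 was py c + / + + ts.
The two rarest classes, py c ts and + + +, are the double crossovers. Comparing them with the parentals, only the ts allele has switched, so ts is the middle locus and the order is py – ts – c.
Crossovers in the py–ts interval produce the single-crossover classes + c + and py + ts (57 + 48 = 105) plus the double crossovers (6).
RF(py–ts) = (105 + 6) / 500 = 111/500 = 0.2220 → 22.2 cM.

22.2 cM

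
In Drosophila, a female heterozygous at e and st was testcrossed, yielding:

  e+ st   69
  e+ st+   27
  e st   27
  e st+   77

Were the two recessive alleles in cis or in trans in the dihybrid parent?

The two most frequent classes are e+ st (69) and e st+ (77); these are the parental (non-recombinant) types.
So the F1 carried e+ st on one chromosome and e st+ on the other — the recessive alleles are on opposite chromosomes (trans / repulsion).

trans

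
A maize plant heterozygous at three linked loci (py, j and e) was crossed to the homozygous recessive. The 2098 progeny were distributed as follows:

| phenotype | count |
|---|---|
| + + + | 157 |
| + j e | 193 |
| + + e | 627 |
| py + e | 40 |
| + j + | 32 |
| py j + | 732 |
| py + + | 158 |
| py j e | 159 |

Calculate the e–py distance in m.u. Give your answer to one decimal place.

18.5 m.u.

The two most frequent reciprocal classes, py j + and + + e, are the parental types, so the F1 was py j + / + + e.
The two rarest classes, + j + and py + e, are the double crossovers. Comparing them with the parentals, only the py allele has switched, so py is the middle locus and the order is e – py – j.
Crossovers in the e–py interval produce the single-crossover classes py j e and + + + (159 + 157 = 316) plus the double crossovers (72).
RF(e–py) = (316 + 72) / 2098 = 388/2098 = 0.1849 → 18.5 m.u.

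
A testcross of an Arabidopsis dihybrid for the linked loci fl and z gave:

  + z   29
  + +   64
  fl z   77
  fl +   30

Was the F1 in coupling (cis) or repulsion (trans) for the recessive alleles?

cis

The two most frequent classes are + + (64) and fl z (77); these are the parental (non-recombinant) types.
So the F1 carried + + on one chromosome and fl z on the other — the recessive alleles are on the same chromosome (cis / coupling).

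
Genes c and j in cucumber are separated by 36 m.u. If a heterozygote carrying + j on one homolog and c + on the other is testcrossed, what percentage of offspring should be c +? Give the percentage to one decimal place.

32.0%

A map distance of 36 m.u. corresponds to a recombination frequency of 0.360.
The F1 is + j / c +, so c + is a parental gamete class with expected frequency (1 − r)/2 = 0.640/2 = 0.3200.
That is 0.3200 = 32.0% of the progeny.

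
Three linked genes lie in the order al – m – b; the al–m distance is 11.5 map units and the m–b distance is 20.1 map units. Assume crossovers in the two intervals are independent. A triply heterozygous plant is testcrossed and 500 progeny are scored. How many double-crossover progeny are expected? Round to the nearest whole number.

12

Map distances give recombination frequencies of 0.115 and 0.201 for the two intervals.
With no interference, expected double-crossover frequency = 0.115 × 0.201 = 0.02312.
Expected number = 0.02312 × 500 = 11.56 ≈ 12.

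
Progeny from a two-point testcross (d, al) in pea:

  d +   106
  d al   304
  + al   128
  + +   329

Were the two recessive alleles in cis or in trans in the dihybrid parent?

The two most frequent classes are + + (329) and d al (304); these are the parental (non-recombinant) types.
So the F1 carried + + on one chromosome and d al on the other — the recessive alleles are on the same chromosome (cis / coupling).

cis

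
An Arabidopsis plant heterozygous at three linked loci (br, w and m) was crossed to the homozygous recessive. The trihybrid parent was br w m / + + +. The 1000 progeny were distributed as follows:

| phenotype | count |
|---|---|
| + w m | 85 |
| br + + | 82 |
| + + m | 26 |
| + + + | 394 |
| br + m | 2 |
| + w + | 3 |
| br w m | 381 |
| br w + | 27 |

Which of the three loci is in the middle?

The two rarest classes, br + m and + w +, are the double crossovers. Comparing them with the parentals, only the w allele has switched, so w is the middle locus and the order is m – w – br.

w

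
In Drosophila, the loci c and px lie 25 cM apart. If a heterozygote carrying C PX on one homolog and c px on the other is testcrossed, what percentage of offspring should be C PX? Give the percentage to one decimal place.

37.5%

A map distance of 25 cM corresponds to a recombination frequency of 0.250.
The F1 is C PX / c px, so C PX is a parental gamete class with expected frequency (1 − r)/2 = 0.750/2 = 0.3750.
That is 0.3750 = 37.5% of the progeny.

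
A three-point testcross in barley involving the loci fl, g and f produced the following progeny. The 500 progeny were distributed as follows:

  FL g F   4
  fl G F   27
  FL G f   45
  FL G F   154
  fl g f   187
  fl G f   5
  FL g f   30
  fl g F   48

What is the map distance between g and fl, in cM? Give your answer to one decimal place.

The two most frequent reciprocal classes, FL G F and fl g f, are the parental types, so the F1 was FL G F / fl g f.
The two rarest classes, FL g F and fl G f, are the double crossovers. Comparing them with the parentals, only the g allele has switched, so g is the middle locus and the order is fl – g – f.
Crossovers in the fl–g interval produce the single-crossover classes fl G F and FL g f (27 + 30 = 57) plus the double crossovers (9).
RF(fl–g) = (57 + 9) / 500 = 66/500 = 0.1320 → 13.2 cM.

13.2 cM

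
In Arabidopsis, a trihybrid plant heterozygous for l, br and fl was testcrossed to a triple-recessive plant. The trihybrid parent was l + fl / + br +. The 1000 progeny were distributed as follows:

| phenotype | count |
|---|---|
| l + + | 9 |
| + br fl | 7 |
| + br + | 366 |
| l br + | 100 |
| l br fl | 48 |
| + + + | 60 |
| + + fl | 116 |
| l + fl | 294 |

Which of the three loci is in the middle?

fl

The two rarest classes, l + + and + br fl, are the double crossovers. Comparing them with the parentals, only the fl allele has switched, so fl is the middle locus and the order is br – fl – l.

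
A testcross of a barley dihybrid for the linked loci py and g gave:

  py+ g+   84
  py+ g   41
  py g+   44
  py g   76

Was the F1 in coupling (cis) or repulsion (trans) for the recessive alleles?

The two most frequent classes are py+ g+ (84) and py g (76); these are the parental (non-recombinant) types.
So the F1 carried py+ g+ on one chromosome and py g on the other — the recessive alleles are on the same chromosome (cis / coupling).

cis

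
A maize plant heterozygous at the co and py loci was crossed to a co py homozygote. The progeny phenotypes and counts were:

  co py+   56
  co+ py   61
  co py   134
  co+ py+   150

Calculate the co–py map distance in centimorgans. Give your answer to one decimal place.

The two most frequent classes, co+ py+ (150) and co py (134), are the parental types, so the F1 was co+ py+ / co py.
The recombinant classes are co+ py and co py+: 61 + 56 = 117.
Recombination frequency = 117/401 = 0.2918 ≈ 29.2%, i.e. 29.2 centimorgans.

29.2 centimorgans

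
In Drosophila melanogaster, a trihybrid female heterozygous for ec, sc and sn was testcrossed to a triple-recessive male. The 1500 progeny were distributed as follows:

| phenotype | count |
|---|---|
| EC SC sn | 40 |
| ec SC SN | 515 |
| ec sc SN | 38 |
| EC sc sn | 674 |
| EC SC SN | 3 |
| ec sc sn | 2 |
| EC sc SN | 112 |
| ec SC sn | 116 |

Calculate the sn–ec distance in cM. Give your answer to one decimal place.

15.5 cM

The two most frequent reciprocal classes, EC sc sn and ec SC SN, are the parental types, so the F1 was EC sc sn / ec SC SN.
The two rarest classes, ec sc sn and EC SC SN, are the double crossovers. Comparing them with the parentals, only the ec allele has switched, so ec is the middle locus and the order is sc – ec – sn.
Crossovers in the ec–sn interval produce the single-crossover classes EC sc SN and ec SC sn (112 + 116 = 228) plus the double crossovers (5).
RF(ec–sn) = (228 + 5) / 1500 = 233/1500 = 0.1553 → 15.5 cM.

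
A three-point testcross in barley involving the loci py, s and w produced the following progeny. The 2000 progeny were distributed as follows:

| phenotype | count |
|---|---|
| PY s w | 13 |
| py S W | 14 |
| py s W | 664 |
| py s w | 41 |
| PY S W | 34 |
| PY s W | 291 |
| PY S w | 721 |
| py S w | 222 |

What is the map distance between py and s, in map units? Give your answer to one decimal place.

The two most frequent reciprocal classes, py s W and PY S w, are the parental types, so the F1 was py s W / PY S w.
The two rarest classes, py S W and PY s w, are the double crossovers. Comparing them with the parentals, only the s allele has switched, so s is the middle locus and the order is w – s – py.
Crossovers in the s–py interval produce the single-crossover classes PY s W and py S w (291 + 222 = 513) plus the double crossovers (27).
RF(s–py) = (513 + 27) / 2000 = 540/2000 = 0.2700 → 27.0 map units.

27.0 map units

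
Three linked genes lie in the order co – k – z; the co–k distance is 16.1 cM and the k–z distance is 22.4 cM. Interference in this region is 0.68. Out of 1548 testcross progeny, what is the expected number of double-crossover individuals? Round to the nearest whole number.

Map distances give recombination frequencies of 0.161 and 0.224 for the two intervals.
With interference 0.68 (so coincidence = 0.32), expected double-crossover frequency = 0.161 × 0.224 × 0.32 = 0.01154.
Expected number = 0.01154 × 1548 = 17.86 ≈ 18.

18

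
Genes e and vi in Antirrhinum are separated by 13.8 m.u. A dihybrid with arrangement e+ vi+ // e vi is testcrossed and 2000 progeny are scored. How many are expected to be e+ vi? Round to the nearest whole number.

A map distance of 13.8 m.u. corresponds to a recombination frequency of 0.138.
The F1 is e+ vi+ / e vi, so e+ vi is a recombinant gamete class with expected frequency r/2 = 0.138/2 = 0.0690.
Expected number = 0.0690 × 2000 = 138.00 ≈ 138.

138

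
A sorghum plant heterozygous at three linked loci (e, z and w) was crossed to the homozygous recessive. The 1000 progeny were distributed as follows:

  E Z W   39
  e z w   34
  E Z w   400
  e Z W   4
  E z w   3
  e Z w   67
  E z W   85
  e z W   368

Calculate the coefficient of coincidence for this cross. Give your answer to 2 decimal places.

The two most frequent reciprocal classes, E Z w and e z W, are the parental types, so the F1 was E Z w / e z W.
The two rarest classes, E z w and e Z W, are the double crossovers. Comparing them with the parentals, only the z allele has switched, so z is the middle locus and the order is e – z – w.
e–z: (152 + 7)/1000 = 0.1590; z–w: (73 + 7)/1000 = 0.0800.
Expected DCO frequency = 0.1590 × 0.0800 ≈ 0.01272; observed = 7/1000 ≈ 0.00700.
Coefficient of coincidence = 0.00700/0.01272 ≈ 0.55.

0.55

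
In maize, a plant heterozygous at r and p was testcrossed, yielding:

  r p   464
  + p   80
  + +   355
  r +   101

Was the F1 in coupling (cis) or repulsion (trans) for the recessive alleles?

cis

The two most frequent classes are + + (355) and r p (464); these are the parental (non-recombinant) types.
So the F1 carried + + on one chromosome and r p on the other — the recessive alleles are on the same chromosome (cis / coupling).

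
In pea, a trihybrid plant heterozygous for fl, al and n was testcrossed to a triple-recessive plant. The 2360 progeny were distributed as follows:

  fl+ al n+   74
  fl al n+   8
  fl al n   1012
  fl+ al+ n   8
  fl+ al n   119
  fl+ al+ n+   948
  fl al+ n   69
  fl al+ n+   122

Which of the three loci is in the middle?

The two most frequent reciprocal classes, fl+ al+ n+ and fl al n, are the parental types, so the F1 was fl+ al+ n+ / fl al n.
The two rarest classes, fl+ al+ n and fl al n+, are the double crossovers. Comparing them with the parentals, only the n allele has switched, so n is the middle locus and the order is al – n – fl.

n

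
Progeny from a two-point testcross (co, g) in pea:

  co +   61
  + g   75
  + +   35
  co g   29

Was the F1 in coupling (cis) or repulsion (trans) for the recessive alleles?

trans

The two most frequent classes are + g (75) and co + (61); these are the parental (non-recombinant) types.
So the F1 carried + g on one chromosome and co + on the other — the recessive alleles are on opposite chromosomes (trans / repulsion).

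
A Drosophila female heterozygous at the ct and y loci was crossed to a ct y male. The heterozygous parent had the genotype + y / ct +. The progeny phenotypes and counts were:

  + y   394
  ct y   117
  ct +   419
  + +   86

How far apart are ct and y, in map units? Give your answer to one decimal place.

20.0 map units

The recombinant classes are + + and ct y: 86 + 117 = 203.
Recombination frequency = 203/1016 = 0.1998 ≈ 20.0%, i.e. 20.0 map units.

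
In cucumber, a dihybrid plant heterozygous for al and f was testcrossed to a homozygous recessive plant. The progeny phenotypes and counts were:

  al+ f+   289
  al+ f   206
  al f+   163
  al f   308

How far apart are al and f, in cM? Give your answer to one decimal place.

38.2 cM

The two most frequent classes, al+ f+ (289) and al f (308), are the parental types, so the F1 was al+ f+ / al f.
The recombinant classes are al+ f and al f+: 206 + 163 = 369.
Recombination frequency = 369/966 = 0.3820 ≈ 38.2%, i.e. 38.2 cM.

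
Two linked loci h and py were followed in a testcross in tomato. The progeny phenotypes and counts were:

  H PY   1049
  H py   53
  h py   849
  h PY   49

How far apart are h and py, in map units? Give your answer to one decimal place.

5.1 map units

The two most frequent classes, H PY (1049) and h py (849), are the parental types, so the F1 was H PY / h py.
The recombinant classes are H py and h PY: 53 + 49 = 102.
Recombination frequency = 102/2000 = 0.0510 ≈ 5.1%, i.e. 5.1 map units.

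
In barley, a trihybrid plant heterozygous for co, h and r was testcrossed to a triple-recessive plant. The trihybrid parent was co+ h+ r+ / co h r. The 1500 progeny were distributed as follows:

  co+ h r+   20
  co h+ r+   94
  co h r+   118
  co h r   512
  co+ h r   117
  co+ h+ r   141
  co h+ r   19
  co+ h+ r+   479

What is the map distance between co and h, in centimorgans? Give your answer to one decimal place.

16.7 centimorgans

The two rarest classes, co+ h r+ and co h+ r, are the double crossovers. Comparing them with the parentals, only the h allele has switched, so h is the middle locus and the order is r – h – co.
Crossovers in the h–co interval produce the single-crossover classes co h+ r+ and co+ h r (94 + 117 = 211) plus the double crossovers (39).
RF(h–co) = (211 + 39) / 1500 = 250/1500 = 0.1667 → 16.7 centimorgans.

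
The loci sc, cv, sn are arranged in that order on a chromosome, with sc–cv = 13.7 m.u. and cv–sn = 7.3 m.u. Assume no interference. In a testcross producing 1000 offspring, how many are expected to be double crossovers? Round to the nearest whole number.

10

Map distances give recombination frequencies of 0.137 and 0.073 for the two intervals.
With no interference, expected double-crossover frequency = 0.137 × 0.073 = 0.01000.
Expected number = 0.01000 × 1000 = 10.00 ≈ 10.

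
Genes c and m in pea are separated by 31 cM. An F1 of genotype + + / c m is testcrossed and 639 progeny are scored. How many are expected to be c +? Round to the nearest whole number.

99

A map distance of 31 cM corresponds to a recombination frequency of 0.310.
The F1 is + + / c m, so c + is a recombinant gamete class with expected frequency r/2 = 0.310/2 = 0.1550.
Expected number = 0.1550 × 639 = 99.05 ≈ 99.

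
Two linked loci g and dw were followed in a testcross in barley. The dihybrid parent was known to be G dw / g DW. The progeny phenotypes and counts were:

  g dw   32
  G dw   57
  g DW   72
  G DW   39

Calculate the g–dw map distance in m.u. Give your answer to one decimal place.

The recombinant classes are G DW and g dw: 39 + 32 = 71.
Recombination frequency = 71/200 = 0.3550 ≈ 35.5%, i.e. 35.5 m.u.

35.5 m.u.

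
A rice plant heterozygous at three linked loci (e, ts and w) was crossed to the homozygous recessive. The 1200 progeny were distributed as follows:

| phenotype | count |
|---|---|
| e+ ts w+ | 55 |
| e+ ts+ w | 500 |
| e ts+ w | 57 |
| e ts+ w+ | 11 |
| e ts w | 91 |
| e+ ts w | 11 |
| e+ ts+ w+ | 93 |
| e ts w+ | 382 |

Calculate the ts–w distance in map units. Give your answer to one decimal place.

17.2 map units

The two most frequent reciprocal classes, e ts w+ and e+ ts+ w, are the parental types, so the F1 was e ts w+ / e+ ts+ w.
The two rarest classes, e ts+ w+ and e+ ts w, are the double crossovers. Comparing them with the parentals, only the ts allele has switched, so ts is the middle locus and the order is w – ts – e.
Crossovers in the w–ts interval produce the single-crossover classes e ts w and e+ ts+ w+ (91 + 93 = 184) plus the double crossovers (22).
RF(w–ts) = (184 + 22) / 1200 = 206/1200 = 0.1717 → 17.2 map units.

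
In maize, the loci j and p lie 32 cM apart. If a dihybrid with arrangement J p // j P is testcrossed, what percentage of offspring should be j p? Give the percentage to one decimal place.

16.0%

A map distance of 32 cM corresponds to a recombination frequency of 0.320.
The F1 is J p / j P, so j p is a recombinant gamete class with expected frequency r/2 = 0.320/2 = 0.1600.
That is 0.1600 = 16.0% of the progeny.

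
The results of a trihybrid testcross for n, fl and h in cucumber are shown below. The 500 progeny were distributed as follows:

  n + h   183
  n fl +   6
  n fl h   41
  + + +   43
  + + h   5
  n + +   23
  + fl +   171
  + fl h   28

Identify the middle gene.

n

The two most frequent reciprocal classes, n + h and + fl +, are the parental types, so the F1 was n + h / + fl +.
The two rarest classes, + + h and n fl +, are the double crossovers. Comparing them with the parentals, only the n allele has switched, so n is the middle locus and the order is fl – n – h.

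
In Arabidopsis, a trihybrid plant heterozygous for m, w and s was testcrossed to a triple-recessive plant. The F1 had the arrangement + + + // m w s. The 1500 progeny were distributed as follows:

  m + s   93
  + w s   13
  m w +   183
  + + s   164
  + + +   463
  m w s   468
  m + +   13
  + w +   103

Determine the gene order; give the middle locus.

m

The two rarest classes, m + + and + w s, are the double crossovers. Comparing them with the parentals, only the m allele has switched, so m is the middle locus and the order is w – m – s.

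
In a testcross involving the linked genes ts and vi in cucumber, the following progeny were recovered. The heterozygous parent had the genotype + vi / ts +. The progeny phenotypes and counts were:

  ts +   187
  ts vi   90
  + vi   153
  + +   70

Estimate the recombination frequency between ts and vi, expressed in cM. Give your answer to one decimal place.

32.0 cM

The recombinant classes are + + and ts vi: 70 + 90 = 160.
Recombination frequency = 160/500 = 0.3200 ≈ 32.0%, i.e. 32.0 cM.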